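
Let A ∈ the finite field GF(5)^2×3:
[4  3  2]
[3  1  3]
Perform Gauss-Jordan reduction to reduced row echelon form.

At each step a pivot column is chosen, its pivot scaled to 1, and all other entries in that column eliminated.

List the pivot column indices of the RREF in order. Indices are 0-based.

pivot columns: 0, 2

pivot(0,0)=4: scale R0 → (1, 2, 3)
  clear (1,0): R1 −= (3)R0 → (0, 0, 4)
col 1: no nonzero at/below row 1; advance.
pivot(1,2)=4: scale R1 → (0, 0, 1)
  clear (0,2): R0 −= (3)R1 → (1, 2, 0)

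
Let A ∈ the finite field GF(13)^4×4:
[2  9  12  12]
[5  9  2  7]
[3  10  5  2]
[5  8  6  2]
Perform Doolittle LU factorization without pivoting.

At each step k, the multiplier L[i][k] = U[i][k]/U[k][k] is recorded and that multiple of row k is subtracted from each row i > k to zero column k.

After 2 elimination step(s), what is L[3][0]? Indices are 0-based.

k=0: U[0][0]=2
  eliminate (1,0): mult=9, new row 1: (0, 6, 11, 3); set L[1][0]=9
  eliminate (2,0): mult=8, new row 2: (0, 3, 0, 10); set L[2][0]=8
  eliminate (3,0): mult=9, new row 3: (0, 5, 2, 11); set L[3][0]=9
k=1: U[1][1]=6
  eliminate (2,1): mult=7, new row 2: (0, 0, 1, 2); set L[2][1]=7
  eliminate (3,1): mult=3, new row 3: (0, 0, 8, 2); set L[3][1]=3

L[3][0] = 9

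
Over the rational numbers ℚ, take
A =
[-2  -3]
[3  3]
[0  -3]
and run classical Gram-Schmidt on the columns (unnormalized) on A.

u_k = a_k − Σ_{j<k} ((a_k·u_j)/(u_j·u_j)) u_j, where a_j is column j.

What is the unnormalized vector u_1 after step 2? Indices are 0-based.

Step 1: u_0 = a_0 = (-2, 3, 0).
Step 2: u_1 = a_1 − (15/13)·u_0 = (-9/13, -6/13, -3).

u_1 = (-9/13, -6/13, -3)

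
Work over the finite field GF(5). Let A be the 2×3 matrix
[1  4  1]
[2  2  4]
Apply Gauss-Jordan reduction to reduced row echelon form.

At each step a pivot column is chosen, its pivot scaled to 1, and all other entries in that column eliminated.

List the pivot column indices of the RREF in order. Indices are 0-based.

pivot columns: 0, 1

[1] R0 /= 1  ⇒  (1, 4, 1)
     R1 -= 2·R0  ⇒  (0, 4, 2)
[2] R1 /= 4  ⇒  (0, 1, 3)
     R0 -= 4·R1  ⇒  (1, 0, 4)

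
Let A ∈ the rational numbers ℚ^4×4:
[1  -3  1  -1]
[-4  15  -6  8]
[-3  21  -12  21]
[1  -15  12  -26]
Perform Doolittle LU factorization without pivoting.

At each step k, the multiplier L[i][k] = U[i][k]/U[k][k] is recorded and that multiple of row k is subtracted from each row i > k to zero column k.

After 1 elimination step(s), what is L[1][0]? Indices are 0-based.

Step 1: pivot at (0,0) is 1.
  row1 ← row1 − (-4)·row0  ⇒  L[1][0]=-4, U row1=(0, 3, -2, 4)
  row2 ← row2 − (-3)·row0  ⇒  L[2][0]=-3, U row2=(0, 12, -9, 18)
  row3 ← row3 − (1)·row0  ⇒  L[3][0]=1, U row3=(0, -12, 11, -25)

L[1][0] = -4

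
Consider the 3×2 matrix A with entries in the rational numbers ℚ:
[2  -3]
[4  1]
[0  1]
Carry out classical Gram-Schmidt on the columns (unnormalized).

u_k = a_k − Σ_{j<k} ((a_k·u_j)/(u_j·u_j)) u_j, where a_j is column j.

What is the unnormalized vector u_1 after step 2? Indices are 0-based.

u_1 = (-14/5, 7/5, 1)

Step 1: u_0 = a_0 = (2, 4, 0).
Step 2: u_1 = a_1 − (-1/10)·u_0 = (-14/5, 7/5, 1).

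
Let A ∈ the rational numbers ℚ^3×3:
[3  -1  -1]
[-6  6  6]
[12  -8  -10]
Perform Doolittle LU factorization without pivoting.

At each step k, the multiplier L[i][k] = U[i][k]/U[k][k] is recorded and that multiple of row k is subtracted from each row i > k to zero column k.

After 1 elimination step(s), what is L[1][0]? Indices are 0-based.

L[1][0] = -2

Step 1: pivot at (0,0) is 3.
  row1 ← row1 − (-2)·row0  ⇒  L[1][0]=-2, U row1=(0, 4, 4)
  row2 ← row2 − (4)·row0  ⇒  L[2][0]=4, U row2=(0, -4, -6)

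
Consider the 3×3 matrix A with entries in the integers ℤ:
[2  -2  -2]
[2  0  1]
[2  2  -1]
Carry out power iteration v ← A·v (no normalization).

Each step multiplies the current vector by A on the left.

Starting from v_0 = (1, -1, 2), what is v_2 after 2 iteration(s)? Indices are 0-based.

v_0 = (1, -1, 2).
v_1 = A·v_0 = (0, 4, -2).
v_2 = A·v_1 = (-4, -2, 10).

v_2 = (-4, -2, 10)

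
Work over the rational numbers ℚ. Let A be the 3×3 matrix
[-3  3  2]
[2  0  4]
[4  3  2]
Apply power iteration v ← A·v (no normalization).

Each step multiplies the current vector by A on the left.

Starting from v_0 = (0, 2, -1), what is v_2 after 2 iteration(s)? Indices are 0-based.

v_2 = (-16, 24, 12)

v_0 = (0, 2, -1).
v_1 = A·v_0 = (4, -4, 4).
v_2 = A·v_1 = (-16, 24, 12).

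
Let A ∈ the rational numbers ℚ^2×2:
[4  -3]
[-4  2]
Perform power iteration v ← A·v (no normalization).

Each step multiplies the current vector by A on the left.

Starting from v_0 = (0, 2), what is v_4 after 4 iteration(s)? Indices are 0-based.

v_4 = (-1584, 1376)

v_0 = (0, 2).
v_1 = A·v_0 = (-6, 4).
v_2 = A·v_1 = (-36, 32).
v_3 = A·v_2 = (-240, 208).
v_4 = A·v_3 = (-1584, 1376).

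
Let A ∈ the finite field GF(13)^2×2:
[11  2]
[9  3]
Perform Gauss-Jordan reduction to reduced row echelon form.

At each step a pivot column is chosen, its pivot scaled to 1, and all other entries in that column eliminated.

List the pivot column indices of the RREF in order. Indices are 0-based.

pivot(0,0)=11: scale R0 → (1, 12)
  clear (1,0): R1 −= (9)R0 → (0, 12)
pivot(1,1)=12: scale R1 → (0, 1)
  clear (0,1): R0 −= (12)R1 → (1, 0)

pivot columns: 0, 1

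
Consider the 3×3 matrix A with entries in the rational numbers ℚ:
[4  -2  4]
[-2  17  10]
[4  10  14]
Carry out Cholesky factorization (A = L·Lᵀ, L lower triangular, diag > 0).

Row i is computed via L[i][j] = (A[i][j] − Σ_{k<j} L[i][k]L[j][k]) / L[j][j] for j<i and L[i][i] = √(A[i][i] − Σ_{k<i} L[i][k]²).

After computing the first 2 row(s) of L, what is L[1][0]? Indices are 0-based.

Step 1: L[0][0] = √(4) = 2.
  L[1][0] = (-2) / L[0][0] = -1.
Step 2: L[1][1] = √(16) = 4.

L[1][0] = -1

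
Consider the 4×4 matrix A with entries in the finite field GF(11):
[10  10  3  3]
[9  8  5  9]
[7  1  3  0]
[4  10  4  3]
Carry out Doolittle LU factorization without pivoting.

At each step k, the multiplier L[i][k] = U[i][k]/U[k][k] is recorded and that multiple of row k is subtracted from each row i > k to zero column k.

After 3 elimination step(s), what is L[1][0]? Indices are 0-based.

[col 0] pivot 10
  R1 -= 2*R0 → (0, 10, 10, 3)  (L[1][0] := 2)
  R2 -= 4*R0 → (0, 5, 2, 10)  (L[2][0] := 4)
  R3 -= 7*R0 → (0, 6, 5, 4)  (L[3][0] := 7)
[col 1] pivot 10
  R2 -= 6*R1 → (0, 0, 8, 3)  (L[2][1] := 6)
  R3 -= 5*R1 → (0, 0, 10, 0)  (L[3][1] := 5)
[col 2] pivot 8
  R3 -= 4*R2 → (0, 0, 0, 10)  (L[3][2] := 4)

L[1][0] = 2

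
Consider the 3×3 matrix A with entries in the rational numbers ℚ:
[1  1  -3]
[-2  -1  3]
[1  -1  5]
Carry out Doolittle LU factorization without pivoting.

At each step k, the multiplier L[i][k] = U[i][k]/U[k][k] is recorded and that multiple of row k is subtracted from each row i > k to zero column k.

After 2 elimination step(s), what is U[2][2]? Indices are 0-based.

U[2][2] = 2

k=0: U[0][0]=1
  eliminate (1,0): mult=-2, new row 1: (0, 1, -3); set L[1][0]=-2
  eliminate (2,0): mult=1, new row 2: (0, -2, 8); set L[2][0]=1
k=1: U[1][1]=1
  eliminate (2,1): mult=-2, new row 2: (0, 0, 2); set L[2][1]=-2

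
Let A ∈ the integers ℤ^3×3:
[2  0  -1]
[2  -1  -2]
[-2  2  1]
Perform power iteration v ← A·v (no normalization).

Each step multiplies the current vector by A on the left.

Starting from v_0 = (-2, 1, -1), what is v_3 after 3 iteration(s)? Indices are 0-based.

v_0 = (-2, 1, -1).
v_1 = A·v_0 = (-3, -3, 5).
v_2 = A·v_1 = (-11, -13, 5).
v_3 = A·v_2 = (-27, -19, 1).

v_3 = (-27, -19, 1)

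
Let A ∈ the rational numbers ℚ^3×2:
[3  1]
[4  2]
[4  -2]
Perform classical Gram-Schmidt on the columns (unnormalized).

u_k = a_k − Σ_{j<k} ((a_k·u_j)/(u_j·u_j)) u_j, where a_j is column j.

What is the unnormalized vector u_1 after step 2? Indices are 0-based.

u_1 = (32/41, 70/41, -94/41)

Step 1: u_0 = a_0 = (3, 4, 4).
Step 2: u_1 = a_1 − (3/41)·u_0 = (32/41, 70/41, -94/41).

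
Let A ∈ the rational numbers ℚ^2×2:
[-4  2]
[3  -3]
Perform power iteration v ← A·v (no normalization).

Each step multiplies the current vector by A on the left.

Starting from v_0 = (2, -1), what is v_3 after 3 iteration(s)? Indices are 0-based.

v_0 = (2, -1).
v_1 = A·v_0 = (-10, 9).
v_2 = A·v_1 = (58, -57).
v_3 = A·v_2 = (-346, 345).

v_3 = (-346, 345)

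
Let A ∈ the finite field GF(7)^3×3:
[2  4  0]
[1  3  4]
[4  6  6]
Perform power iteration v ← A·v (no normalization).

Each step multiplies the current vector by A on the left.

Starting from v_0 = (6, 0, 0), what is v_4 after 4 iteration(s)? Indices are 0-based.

v_0 = (6, 0, 0).
v_1 = A·v_0 = (5, 6, 3).
v_2 = A·v_1 = (6, 0, 4).
v_3 = A·v_2 = (5, 1, 6).
v_4 = A·v_3 = (0, 4, 6).

v_4 = (0, 4, 6)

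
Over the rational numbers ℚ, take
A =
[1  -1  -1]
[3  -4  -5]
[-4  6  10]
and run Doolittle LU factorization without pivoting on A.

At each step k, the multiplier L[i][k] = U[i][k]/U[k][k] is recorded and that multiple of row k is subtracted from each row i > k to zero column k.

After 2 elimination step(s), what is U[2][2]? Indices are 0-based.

k=0: U[0][0]=1
  eliminate (1,0): mult=3, new row 1: (0, -1, -2); set L[1][0]=3
  eliminate (2,0): mult=-4, new row 2: (0, 2, 6); set L[2][0]=-4
k=1: U[1][1]=-1
  eliminate (2,1): mult=-2, new row 2: (0, 0, 2); set L[2][1]=-2

U[2][2] = 2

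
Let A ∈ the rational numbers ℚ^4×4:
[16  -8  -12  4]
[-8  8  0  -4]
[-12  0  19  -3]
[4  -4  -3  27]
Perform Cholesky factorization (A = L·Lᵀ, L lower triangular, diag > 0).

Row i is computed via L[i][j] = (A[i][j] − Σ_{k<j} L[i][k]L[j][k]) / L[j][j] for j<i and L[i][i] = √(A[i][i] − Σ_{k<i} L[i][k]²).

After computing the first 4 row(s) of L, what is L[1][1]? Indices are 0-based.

Step 1: L[0][0] = √(16) = 4.
  L[1][0] = (-8) / L[0][0] = -2.
Step 2: L[1][1] = √(4) = 2.
  L[2][0] = (-12) / L[0][0] = -3.
  L[2][1] = (-6) / L[1][1] = -3.
Step 3: L[2][2] = √(1) = 1.
  L[3][0] = (4) / L[0][0] = 1.
  L[3][1] = (-2) / L[1][1] = -1.
  L[3][2] = (-3) / L[2][2] = -3.
Step 4: L[3][3] = √(16) = 4.

L[1][1] = 2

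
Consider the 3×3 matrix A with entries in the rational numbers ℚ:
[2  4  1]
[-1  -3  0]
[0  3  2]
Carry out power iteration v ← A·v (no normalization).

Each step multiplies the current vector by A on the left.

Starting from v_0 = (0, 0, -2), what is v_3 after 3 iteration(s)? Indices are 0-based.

v_3 = (-16, 2, -10)

v_0 = (0, 0, -2).
v_1 = A·v_0 = (-2, 0, -4).
v_2 = A·v_1 = (-8, 2, -8).
v_3 = A·v_2 = (-16, 2, -10).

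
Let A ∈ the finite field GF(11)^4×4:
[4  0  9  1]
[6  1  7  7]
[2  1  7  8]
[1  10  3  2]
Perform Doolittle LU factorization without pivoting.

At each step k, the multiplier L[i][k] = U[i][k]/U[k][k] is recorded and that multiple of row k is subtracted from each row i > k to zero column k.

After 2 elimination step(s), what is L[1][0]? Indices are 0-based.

[col 0] pivot 4
  R1 -= 7*R0 → (0, 1, 10, 0)  (L[1][0] := 7)
  R2 -= 6*R0 → (0, 1, 8, 2)  (L[2][0] := 6)
  R3 -= 3*R0 → (0, 10, 9, 10)  (L[3][0] := 3)
[col 1] pivot 1
  R2 -= 1*R1 → (0, 0, 9, 2)  (L[2][1] := 1)
  R3 -= 10*R1 → (0, 0, 8, 10)  (L[3][1] := 10)

L[1][0] = 7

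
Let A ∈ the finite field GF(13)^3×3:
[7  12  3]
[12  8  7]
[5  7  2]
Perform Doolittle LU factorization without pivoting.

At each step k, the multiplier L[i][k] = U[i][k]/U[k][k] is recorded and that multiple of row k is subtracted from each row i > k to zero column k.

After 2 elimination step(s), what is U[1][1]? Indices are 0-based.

U[1][1] = 6

[col 0] pivot 7
  R1 -= 11*R0 → (0, 6, 0)  (L[1][0] := 11)
  R2 -= 10*R0 → (0, 4, 11)  (L[2][0] := 10)
[col 1] pivot 6
  R2 -= 5*R1 → (0, 0, 11)  (L[2][1] := 5)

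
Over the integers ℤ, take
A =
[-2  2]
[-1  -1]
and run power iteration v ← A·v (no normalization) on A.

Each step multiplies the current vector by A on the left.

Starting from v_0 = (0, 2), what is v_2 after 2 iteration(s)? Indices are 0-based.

v_2 = (-12, -2)

v_0 = (0, 2).
v_1 = A·v_0 = (4, -2).
v_2 = A·v_1 = (-12, -2).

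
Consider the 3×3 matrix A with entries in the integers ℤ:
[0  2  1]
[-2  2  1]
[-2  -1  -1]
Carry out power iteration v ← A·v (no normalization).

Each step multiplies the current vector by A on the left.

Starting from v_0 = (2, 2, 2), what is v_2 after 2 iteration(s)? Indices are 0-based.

v_2 = (-4, -16, -6)

v_0 = (2, 2, 2).
v_1 = A·v_0 = (6, 2, -8).
v_2 = A·v_1 = (-4, -16, -6).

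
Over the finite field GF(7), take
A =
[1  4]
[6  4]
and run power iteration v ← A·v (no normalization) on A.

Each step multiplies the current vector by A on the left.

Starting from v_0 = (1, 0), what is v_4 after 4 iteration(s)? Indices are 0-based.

v_0 = (1, 0).
v_1 = A·v_0 = (1, 6).
v_2 = A·v_1 = (4, 2).
v_3 = A·v_2 = (5, 4).
v_4 = A·v_3 = (0, 4).

v_4 = (0, 4)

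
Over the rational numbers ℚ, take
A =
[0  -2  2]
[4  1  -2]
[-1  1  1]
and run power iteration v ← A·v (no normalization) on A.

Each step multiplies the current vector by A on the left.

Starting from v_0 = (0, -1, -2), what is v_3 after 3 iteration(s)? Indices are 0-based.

v_3 = (2, -51, 15)

v_0 = (0, -1, -2).
v_1 = A·v_0 = (-2, 3, -3).
v_2 = A·v_1 = (-12, 1, 2).
v_3 = A·v_2 = (2, -51, 15).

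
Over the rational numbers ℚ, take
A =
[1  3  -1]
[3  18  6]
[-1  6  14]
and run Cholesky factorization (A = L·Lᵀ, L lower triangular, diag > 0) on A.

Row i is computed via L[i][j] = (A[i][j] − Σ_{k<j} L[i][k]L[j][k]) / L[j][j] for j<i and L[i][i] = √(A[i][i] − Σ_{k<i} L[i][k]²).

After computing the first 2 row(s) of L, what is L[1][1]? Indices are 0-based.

L[1][1] = 3

Step 1: L[0][0] = √(1) = 1.
  L[1][0] = (3) / L[0][0] = 3.
Step 2: L[1][1] = √(9) = 3.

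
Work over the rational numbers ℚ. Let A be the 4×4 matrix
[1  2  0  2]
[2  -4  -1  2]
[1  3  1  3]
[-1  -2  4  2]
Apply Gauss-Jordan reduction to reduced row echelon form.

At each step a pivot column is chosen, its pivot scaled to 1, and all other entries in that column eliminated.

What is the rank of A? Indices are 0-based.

rank = 4

[1] R0 /= 1  ⇒  (1, 2, 0, 2)
     R1 -= 2·R0  ⇒  (0, -8, -1, -2)
     R2 -= 1·R0  ⇒  (0, 1, 1, 1)
     R3 -= -1·R0  ⇒  (0, 0, 4, 4)
[2] R1 /= -8  ⇒  (0, 1, 1/8, 1/4)
     R0 -= 2·R1  ⇒  (1, 0, -1/4, 3/2)
     R2 -= 1·R1  ⇒  (0, 0, 7/8, 3/4)
[3] R2 /= 7/8  ⇒  (0, 0, 1, 6/7)
     R0 -= -1/4·R2  ⇒  (1, 0, 0, 12/7)
     R1 -= 1/8·R2  ⇒  (0, 1, 0, 1/7)
     R3 -= 4·R2  ⇒  (0, 0, 0, 4/7)
[4] R3 /= 4/7  ⇒  (0, 0, 0, 1)
     R0 -= 12/7·R3  ⇒  (1, 0, 0, 0)
     R1 -= 1/7·R3  ⇒  (0, 1, 0, 0)
     R2 -= 6/7·R3  ⇒  (0, 0, 1, 0)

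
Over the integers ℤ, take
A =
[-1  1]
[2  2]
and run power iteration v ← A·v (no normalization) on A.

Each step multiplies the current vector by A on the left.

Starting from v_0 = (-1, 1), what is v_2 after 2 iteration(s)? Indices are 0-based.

v_2 = (-2, 4)

v_0 = (-1, 1).
v_1 = A·v_0 = (2, 0).
v_2 = A·v_1 = (-2, 4).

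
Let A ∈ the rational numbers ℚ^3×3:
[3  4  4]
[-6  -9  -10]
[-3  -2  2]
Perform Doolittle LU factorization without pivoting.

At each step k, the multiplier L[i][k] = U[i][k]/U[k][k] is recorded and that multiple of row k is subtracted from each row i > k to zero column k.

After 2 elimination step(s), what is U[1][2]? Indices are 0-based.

U[1][2] = -2

Step 1: pivot at (0,0) is 3.
  row1 ← row1 − (-2)·row0  ⇒  L[1][0]=-2, U row1=(0, -1, -2)
  row2 ← row2 − (-1)·row0  ⇒  L[2][0]=-1, U row2=(0, 2, 6)
Step 2: pivot at (1,1) is -1.
  row2 ← row2 − (-2)·row1  ⇒  L[2][1]=-2, U row2=(0, 0, 2)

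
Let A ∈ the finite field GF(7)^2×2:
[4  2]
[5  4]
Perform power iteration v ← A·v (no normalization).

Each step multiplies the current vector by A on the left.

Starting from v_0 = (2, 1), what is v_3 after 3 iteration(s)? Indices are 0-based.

v_3 = (1, 1)

v_0 = (2, 1).
v_1 = A·v_0 = (3, 0).
v_2 = A·v_1 = (5, 1).
v_3 = A·v_2 = (1, 1).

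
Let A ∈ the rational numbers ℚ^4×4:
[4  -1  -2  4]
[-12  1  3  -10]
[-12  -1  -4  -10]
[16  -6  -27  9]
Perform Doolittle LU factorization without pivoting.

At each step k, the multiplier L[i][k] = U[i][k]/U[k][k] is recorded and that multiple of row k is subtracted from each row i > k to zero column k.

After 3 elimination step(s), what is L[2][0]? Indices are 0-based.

L[2][0] = -3

[col 0] pivot 4
  R1 -= -3*R0 → (0, -2, -3, 2)  (L[1][0] := -3)
  R2 -= -3*R0 → (0, -4, -10, 2)  (L[2][0] := -3)
  R3 -= 4*R0 → (0, -2, -19, -7)  (L[3][0] := 4)
[col 1] pivot -2
  R2 -= 2*R1 → (0, 0, -4, -2)  (L[2][1] := 2)
  R3 -= 1*R1 → (0, 0, -16, -9)  (L[3][1] := 1)
[col 2] pivot -4
  R3 -= 4*R2 → (0, 0, 0, -1)  (L[3][2] := 4)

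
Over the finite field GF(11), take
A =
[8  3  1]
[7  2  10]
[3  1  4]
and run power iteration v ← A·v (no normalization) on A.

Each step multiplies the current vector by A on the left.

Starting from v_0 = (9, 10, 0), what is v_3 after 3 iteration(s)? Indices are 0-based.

v_3 = (2, 8, 5)

v_0 = (9, 10, 0).
v_1 = A·v_0 = (3, 6, 4).
v_2 = A·v_1 = (2, 7, 9).
v_3 = A·v_2 = (2, 8, 5).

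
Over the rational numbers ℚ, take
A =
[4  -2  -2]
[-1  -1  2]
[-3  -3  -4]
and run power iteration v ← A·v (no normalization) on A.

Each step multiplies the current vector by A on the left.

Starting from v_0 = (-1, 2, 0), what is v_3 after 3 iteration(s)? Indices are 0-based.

v_3 = (-180, 99, -93)

v_0 = (-1, 2, 0).
v_1 = A·v_0 = (-8, -1, -3).
v_2 = A·v_1 = (-24, 3, 39).
v_3 = A·v_2 = (-180, 99, -93).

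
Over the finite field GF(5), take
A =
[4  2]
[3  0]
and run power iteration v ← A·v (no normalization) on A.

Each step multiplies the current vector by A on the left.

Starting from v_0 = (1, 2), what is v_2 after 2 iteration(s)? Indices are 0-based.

v_2 = (3, 4)

v_0 = (1, 2).
v_1 = A·v_0 = (3, 3).
v_2 = A·v_1 = (3, 4).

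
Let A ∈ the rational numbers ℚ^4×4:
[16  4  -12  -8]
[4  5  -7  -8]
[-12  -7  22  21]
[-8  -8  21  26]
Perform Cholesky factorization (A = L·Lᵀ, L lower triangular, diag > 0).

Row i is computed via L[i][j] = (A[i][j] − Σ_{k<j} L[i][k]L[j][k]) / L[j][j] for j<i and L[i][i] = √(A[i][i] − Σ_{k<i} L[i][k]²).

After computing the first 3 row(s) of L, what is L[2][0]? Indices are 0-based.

L[2][0] = -3

Step 1: L[0][0] = √(16) = 4.
  L[1][0] = (4) / L[0][0] = 1.
Step 2: L[1][1] = √(4) = 2.
  L[2][0] = (-12) / L[0][0] = -3.
  L[2][1] = (-4) / L[1][1] = -2.
Step 3: L[2][2] = √(9) = 3.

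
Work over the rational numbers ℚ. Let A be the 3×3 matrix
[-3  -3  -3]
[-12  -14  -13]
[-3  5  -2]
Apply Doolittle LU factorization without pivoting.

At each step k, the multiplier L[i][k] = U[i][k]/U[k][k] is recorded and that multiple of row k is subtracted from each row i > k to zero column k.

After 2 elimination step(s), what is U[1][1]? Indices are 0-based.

U[1][1] = -2

Step 1: pivot at (0,0) is -3.
  row1 ← row1 − (4)·row0  ⇒  L[1][0]=4, U row1=(0, -2, -1)
  row2 ← row2 − (1)·row0  ⇒  L[2][0]=1, U row2=(0, 8, 1)
Step 2: pivot at (1,1) is -2.
  row2 ← row2 − (-4)·row1  ⇒  L[2][1]=-4, U row2=(0, 0, -3)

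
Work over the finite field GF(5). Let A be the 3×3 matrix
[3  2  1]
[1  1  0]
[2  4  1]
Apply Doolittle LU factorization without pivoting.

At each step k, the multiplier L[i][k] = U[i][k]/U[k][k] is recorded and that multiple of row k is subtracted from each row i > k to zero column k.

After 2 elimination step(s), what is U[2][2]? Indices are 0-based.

k=0: U[0][0]=3
  eliminate (1,0): mult=2, new row 1: (0, 2, 3); set L[1][0]=2
  eliminate (2,0): mult=4, new row 2: (0, 1, 2); set L[2][0]=4
k=1: U[1][1]=2
  eliminate (2,1): mult=3, new row 2: (0, 0, 3); set L[2][1]=3

U[2][2] = 3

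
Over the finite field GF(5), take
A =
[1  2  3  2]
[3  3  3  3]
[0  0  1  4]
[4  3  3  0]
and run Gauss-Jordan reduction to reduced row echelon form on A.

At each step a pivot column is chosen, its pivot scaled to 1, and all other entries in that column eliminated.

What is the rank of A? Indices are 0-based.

pivot(0,0)=1: scale R0 → (1, 2, 3, 2)
  clear (1,0): R1 −= (3)R0 → (0, 2, 4, 2)
  clear (3,0): R3 −= (4)R0 → (0, 0, 1, 2)
pivot(1,1)=2: scale R1 → (0, 1, 2, 1)
  clear (0,1): R0 −= (2)R1 → (1, 0, 4, 0)
pivot(2,2)=1: scale R2 → (0, 0, 1, 4)
  clear (0,2): R0 −= (4)R2 → (1, 0, 0, 4)
  clear (1,2): R1 −= (2)R2 → (0, 1, 0, 3)
  clear (3,2): R3 −= (1)R2 → (0, 0, 0, 3)
pivot(3,3)=3: scale R3 → (0, 0, 0, 1)
  clear (0,3): R0 −= (4)R3 → (1, 0, 0, 0)
  clear (1,3): R1 −= (3)R3 → (0, 1, 0, 0)
  clear (2,3): R2 −= (4)R3 → (0, 0, 1, 0)

rank = 4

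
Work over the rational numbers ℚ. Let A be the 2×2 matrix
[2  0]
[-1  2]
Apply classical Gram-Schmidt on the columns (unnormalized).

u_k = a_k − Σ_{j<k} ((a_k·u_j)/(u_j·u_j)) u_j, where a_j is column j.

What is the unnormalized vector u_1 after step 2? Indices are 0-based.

u_1 = (4/5, 8/5)

Step 1: u_0 = a_0 = (2, -1).
Step 2: u_1 = a_1 − (-2/5)·u_0 = (4/5, 8/5).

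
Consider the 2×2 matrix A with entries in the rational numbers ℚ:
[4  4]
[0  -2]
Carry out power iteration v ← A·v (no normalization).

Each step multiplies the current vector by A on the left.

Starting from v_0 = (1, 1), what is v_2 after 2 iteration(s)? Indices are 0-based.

v_2 = (24, 4)

v_0 = (1, 1).
v_1 = A·v_0 = (8, -2).
v_2 = A·v_1 = (24, 4).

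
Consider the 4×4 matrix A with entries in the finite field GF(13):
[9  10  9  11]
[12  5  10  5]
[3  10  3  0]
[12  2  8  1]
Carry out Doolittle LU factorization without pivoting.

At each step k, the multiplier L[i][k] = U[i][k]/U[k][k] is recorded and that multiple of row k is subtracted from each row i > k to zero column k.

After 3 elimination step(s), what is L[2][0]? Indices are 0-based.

L[2][0] = 9

[col 0] pivot 9
  R1 -= 10*R0 → (0, 9, 11, 12)  (L[1][0] := 10)
  R2 -= 9*R0 → (0, 11, 0, 5)  (L[2][0] := 9)
  R3 -= 10*R0 → (0, 6, 9, 8)  (L[3][0] := 10)
[col 1] pivot 9
  R2 -= 7*R1 → (0, 0, 1, 12)  (L[2][1] := 7)
  R3 -= 5*R1 → (0, 0, 6, 0)  (L[3][1] := 5)
[col 2] pivot 1
  R3 -= 6*R2 → (0, 0, 0, 6)  (L[3][2] := 6)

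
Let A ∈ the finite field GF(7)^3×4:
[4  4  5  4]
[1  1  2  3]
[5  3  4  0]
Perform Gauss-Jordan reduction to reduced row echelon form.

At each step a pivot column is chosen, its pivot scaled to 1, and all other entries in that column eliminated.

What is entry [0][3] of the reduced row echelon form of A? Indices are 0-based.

step 1: normalize row 0 (÷4) = (1, 1, 3, 1)
  row 1: subtract 1×row0 = (0, 0, 6, 2)
  row 2: subtract 5×row0 = (0, 5, 3, 2)
step 2: exchange rows 1,2
step 2: normalize row 1 (÷5) = (0, 1, 2, 6)
  row 0: subtract 1×row1 = (1, 0, 1, 2)
step 3: normalize row 2 (÷6) = (0, 0, 1, 5)
  row 0: subtract 1×row2 = (1, 0, 0, 4)
  row 1: subtract 2×row2 = (0, 1, 0, 3)

M[0][3] = 4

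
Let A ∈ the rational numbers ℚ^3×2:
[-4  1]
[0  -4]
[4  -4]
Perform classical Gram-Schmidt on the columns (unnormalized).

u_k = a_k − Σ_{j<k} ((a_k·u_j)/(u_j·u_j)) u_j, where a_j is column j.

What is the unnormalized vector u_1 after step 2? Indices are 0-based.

Step 1: u_0 = a_0 = (-4, 0, 4).
Step 2: u_1 = a_1 − (-5/8)·u_0 = (-3/2, -4, -3/2).

u_1 = (-3/2, -4, -3/2)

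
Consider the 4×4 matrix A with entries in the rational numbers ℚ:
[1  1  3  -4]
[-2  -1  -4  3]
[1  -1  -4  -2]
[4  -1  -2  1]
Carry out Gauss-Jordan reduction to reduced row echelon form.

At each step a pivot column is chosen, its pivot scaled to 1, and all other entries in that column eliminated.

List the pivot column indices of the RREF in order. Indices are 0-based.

pivot(0,0)=1: scale R0 → (1, 1, 3, -4)
  clear (1,0): R1 −= (-2)R0 → (0, 1, 2, -5)
  clear (2,0): R2 −= (1)R0 → (0, -2, -7, 2)
  clear (3,0): R3 −= (4)R0 → (0, -5, -14, 17)
pivot(1,1)=1: scale R1 → (0, 1, 2, -5)
  clear (0,1): R0 −= (1)R1 → (1, 0, 1, 1)
  clear (2,1): R2 −= (-2)R1 → (0, 0, -3, -8)
  clear (3,1): R3 −= (-5)R1 → (0, 0, -4, -8)
pivot(2,2)=-3: scale R2 → (0, 0, 1, 8/3)
  clear (0,2): R0 −= (1)R2 → (1, 0, 0, -5/3)
  clear (1,2): R1 −= (2)R2 → (0, 1, 0, -31/3)
  clear (3,2): R3 −= (-4)R2 → (0, 0, 0, 8/3)
pivot(3,3)=8/3: scale R3 → (0, 0, 0, 1)
  clear (0,3): R0 −= (-5/3)R3 → (1, 0, 0, 0)
  clear (1,3): R1 −= (-31/3)R3 → (0, 1, 0, 0)
  clear (2,3): R2 −= (8/3)R3 → (0, 0, 1, 0)

pivot columns: 0, 1, 2, 3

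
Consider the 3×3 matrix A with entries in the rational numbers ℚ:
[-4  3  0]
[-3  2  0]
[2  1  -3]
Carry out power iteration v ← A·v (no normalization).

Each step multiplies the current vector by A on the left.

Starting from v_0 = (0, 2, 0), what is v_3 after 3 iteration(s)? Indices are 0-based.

v_0 = (0, 2, 0).
v_1 = A·v_0 = (6, 4, 2).
v_2 = A·v_1 = (-12, -10, 10).
v_3 = A·v_2 = (18, 16, -64).

v_3 = (18, 16, -64)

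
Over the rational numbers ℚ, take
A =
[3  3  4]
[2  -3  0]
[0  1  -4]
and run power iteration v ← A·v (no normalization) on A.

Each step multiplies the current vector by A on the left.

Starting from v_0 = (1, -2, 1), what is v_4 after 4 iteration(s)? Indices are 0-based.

v_0 = (1, -2, 1).
v_1 = A·v_0 = (1, 8, -6).
v_2 = A·v_1 = (3, -22, 32).
v_3 = A·v_2 = (71, 72, -150).
v_4 = A·v_3 = (-171, -74, 672).

v_4 = (-171, -74, 672)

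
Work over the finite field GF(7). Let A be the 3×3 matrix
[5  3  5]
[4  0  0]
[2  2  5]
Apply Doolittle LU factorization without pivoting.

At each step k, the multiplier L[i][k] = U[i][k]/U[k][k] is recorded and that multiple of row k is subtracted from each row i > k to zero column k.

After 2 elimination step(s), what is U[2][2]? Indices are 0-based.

U[2][2] = 4

[col 0] pivot 5
  R1 -= 5*R0 → (0, 6, 3)  (L[1][0] := 5)
  R2 -= 6*R0 → (0, 5, 3)  (L[2][0] := 6)
[col 1] pivot 6
  R2 -= 2*R1 → (0, 0, 4)  (L[2][1] := 2)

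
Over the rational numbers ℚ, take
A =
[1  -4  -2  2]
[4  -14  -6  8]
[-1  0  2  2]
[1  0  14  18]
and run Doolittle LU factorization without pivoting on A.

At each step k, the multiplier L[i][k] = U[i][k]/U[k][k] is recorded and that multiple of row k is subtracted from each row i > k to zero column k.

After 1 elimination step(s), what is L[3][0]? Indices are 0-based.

Step 1: pivot at (0,0) is 1.
  row1 ← row1 − (4)·row0  ⇒  L[1][0]=4, U row1=(0, 2, 2, 0)
  row2 ← row2 − (-1)·row0  ⇒  L[2][0]=-1, U row2=(0, -4, 0, 4)
  row3 ← row3 − (1)·row0  ⇒  L[3][0]=1, U row3=(0, 4, 16, 16)

L[3][0] = 1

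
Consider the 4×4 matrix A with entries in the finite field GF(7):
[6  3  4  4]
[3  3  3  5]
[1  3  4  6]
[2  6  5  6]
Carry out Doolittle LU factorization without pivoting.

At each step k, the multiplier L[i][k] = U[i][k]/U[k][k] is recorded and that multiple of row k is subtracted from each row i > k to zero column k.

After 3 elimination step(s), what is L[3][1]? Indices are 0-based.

Step 1: pivot at (0,0) is 6.
  row1 ← row1 − (4)·row0  ⇒  L[1][0]=4, U row1=(0, 5, 1, 3)
  row2 ← row2 − (6)·row0  ⇒  L[2][0]=6, U row2=(0, 6, 1, 3)
  row3 ← row3 − (5)·row0  ⇒  L[3][0]=5, U row3=(0, 5, 6, 0)
Step 2: pivot at (1,1) is 5.
  row2 ← row2 − (4)·row1  ⇒  L[2][1]=4, U row2=(0, 0, 4, 5)
  row3 ← row3 − (1)·row1  ⇒  L[3][1]=1, U row3=(0, 0, 5, 4)
Step 3: pivot at (2,2) is 4.
  row3 ← row3 − (3)·row2  ⇒  L[3][2]=3, U row3=(0, 0, 0, 3)

L[3][1] = 1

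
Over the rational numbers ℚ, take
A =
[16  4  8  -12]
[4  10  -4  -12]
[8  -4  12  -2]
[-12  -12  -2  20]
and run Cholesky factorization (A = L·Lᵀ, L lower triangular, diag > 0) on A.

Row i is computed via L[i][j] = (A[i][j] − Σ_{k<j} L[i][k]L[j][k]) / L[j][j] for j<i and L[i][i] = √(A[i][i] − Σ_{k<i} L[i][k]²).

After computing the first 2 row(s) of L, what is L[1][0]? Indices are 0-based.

Step 1: L[0][0] = √(16) = 4.
  L[1][0] = (4) / L[0][0] = 1.
Step 2: L[1][1] = √(9) = 3.

L[1][0] = 1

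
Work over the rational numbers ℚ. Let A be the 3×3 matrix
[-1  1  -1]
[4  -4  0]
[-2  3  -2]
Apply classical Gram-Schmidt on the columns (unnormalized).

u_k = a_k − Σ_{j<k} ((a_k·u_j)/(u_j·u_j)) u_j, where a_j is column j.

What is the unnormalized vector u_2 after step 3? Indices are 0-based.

u_2 = (-16/17, -4/17, 0)

Step 1: u_0 = a_0 = (-1, 4, -2).
Step 2: u_1 = a_1 − (-23/21)·u_0 = (-2/21, 8/21, 17/21).
Step 3: u_2 = a_2 − (5/21)·u_0 − (-32/17)·u_1 = (-16/17, -4/17, 0).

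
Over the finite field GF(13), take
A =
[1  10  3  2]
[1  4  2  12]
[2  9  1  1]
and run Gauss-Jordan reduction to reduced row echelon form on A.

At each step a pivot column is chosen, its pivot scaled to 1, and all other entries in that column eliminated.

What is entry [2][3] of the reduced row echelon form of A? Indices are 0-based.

pivot(0,0)=1: scale R0 → (1, 10, 3, 2)
  clear (1,0): R1 −= (1)R0 → (0, 7, 12, 10)
  clear (2,0): R2 −= (2)R0 → (0, 2, 8, 10)
pivot(1,1)=7: scale R1 → (0, 1, 11, 7)
  clear (0,1): R0 −= (10)R1 → (1, 0, 10, 10)
  clear (2,1): R2 −= (2)R1 → (0, 0, 12, 9)
pivot(2,2)=12: scale R2 → (0, 0, 1, 4)
  clear (0,2): R0 −= (10)R2 → (1, 0, 0, 9)
  clear (1,2): R1 −= (11)R2 → (0, 1, 0, 2)

M[2][3] = 4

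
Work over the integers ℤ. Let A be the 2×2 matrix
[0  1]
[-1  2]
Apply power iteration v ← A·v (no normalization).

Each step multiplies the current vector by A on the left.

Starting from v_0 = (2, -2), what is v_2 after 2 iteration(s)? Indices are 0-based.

v_2 = (-6, -10)

v_0 = (2, -2).
v_1 = A·v_0 = (-2, -6).
v_2 = A·v_1 = (-6, -10).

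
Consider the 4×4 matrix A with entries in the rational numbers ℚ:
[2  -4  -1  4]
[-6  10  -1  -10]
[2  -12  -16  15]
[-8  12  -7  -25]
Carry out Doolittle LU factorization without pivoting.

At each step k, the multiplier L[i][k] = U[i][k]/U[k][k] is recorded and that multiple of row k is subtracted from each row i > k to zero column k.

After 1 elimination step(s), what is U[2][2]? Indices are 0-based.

U[2][2] = -15

Step 1: pivot at (0,0) is 2.
  row1 ← row1 − (-3)·row0  ⇒  L[1][0]=-3, U row1=(0, -2, -4, 2)
  row2 ← row2 − (1)·row0  ⇒  L[2][0]=1, U row2=(0, -8, -15, 11)
  row3 ← row3 − (-4)·row0  ⇒  L[3][0]=-4, U row3=(0, -4, -11, -9)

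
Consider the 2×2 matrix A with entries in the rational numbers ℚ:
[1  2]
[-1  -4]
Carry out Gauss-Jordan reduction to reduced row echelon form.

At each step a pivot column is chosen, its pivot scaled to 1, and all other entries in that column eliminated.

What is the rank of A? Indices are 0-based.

rank = 2

[1] R0 /= 1  ⇒  (1, 2)
     R1 -= -1·R0  ⇒  (0, -2)
[2] R1 /= -2  ⇒  (0, 1)
     R0 -= 2·R1  ⇒  (1, 0)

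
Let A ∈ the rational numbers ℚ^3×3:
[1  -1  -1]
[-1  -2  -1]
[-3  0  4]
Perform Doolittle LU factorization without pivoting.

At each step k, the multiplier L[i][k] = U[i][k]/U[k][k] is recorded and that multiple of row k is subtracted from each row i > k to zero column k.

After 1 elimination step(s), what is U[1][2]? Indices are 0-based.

[col 0] pivot 1
  R1 -= -1*R0 → (0, -3, -2)  (L[1][0] := -1)
  R2 -= -3*R0 → (0, -3, 1)  (L[2][0] := -3)

U[1][2] = -2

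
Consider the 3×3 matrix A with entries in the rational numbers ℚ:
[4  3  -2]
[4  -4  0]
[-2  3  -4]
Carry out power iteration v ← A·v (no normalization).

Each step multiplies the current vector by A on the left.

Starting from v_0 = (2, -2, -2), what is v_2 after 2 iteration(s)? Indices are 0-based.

v_2 = (76, -40, 44)

v_0 = (2, -2, -2).
v_1 = A·v_0 = (6, 16, -2).
v_2 = A·v_1 = (76, -40, 44).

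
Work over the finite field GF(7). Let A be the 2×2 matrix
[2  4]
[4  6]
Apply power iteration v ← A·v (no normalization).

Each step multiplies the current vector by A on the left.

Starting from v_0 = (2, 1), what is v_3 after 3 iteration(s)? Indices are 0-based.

v_0 = (2, 1).
v_1 = A·v_0 = (1, 0).
v_2 = A·v_1 = (2, 4).
v_3 = A·v_2 = (6, 4).

v_3 = (6, 4)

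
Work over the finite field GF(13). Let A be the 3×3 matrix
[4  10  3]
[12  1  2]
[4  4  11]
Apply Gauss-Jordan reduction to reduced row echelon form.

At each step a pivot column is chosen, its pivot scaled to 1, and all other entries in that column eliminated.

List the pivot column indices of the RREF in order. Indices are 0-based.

pivot(0,0)=4: scale R0 → (1, 9, 4)
  clear (1,0): R1 −= (12)R0 → (0, 10, 6)
  clear (2,0): R2 −= (4)R0 → (0, 7, 8)
pivot(1,1)=10: scale R1 → (0, 1, 11)
  clear (0,1): R0 −= (9)R1 → (1, 0, 9)
  clear (2,1): R2 −= (7)R1 → (0, 0, 9)
pivot(2,2)=9: scale R2 → (0, 0, 1)
  clear (0,2): R0 −= (9)R2 → (1, 0, 0)
  clear (1,2): R1 −= (11)R2 → (0, 1, 0)

pivot columns: 0, 1, 2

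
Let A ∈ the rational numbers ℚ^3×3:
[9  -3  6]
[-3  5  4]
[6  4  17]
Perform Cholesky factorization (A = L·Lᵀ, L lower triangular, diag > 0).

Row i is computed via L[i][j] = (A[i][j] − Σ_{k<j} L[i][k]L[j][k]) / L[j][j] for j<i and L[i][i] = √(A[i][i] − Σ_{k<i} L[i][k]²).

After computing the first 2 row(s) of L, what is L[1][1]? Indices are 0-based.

Step 1: L[0][0] = √(9) = 3.
  L[1][0] = (-3) / L[0][0] = -1.
Step 2: L[1][1] = √(4) = 2.

L[1][1] = 2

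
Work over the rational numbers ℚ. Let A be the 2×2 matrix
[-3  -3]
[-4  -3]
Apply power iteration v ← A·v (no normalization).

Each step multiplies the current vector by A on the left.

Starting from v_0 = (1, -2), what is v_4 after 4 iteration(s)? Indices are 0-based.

v_0 = (1, -2).
v_1 = A·v_0 = (3, 2).
v_2 = A·v_1 = (-15, -18).
v_3 = A·v_2 = (99, 114).
v_4 = A·v_3 = (-639, -738).

v_4 = (-639, -738)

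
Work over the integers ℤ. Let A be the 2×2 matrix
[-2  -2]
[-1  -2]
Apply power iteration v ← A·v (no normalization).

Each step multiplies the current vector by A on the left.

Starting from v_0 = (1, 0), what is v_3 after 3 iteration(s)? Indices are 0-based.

v_0 = (1, 0).
v_1 = A·v_0 = (-2, -1).
v_2 = A·v_1 = (6, 4).
v_3 = A·v_2 = (-20, -14).

v_3 = (-20, -14)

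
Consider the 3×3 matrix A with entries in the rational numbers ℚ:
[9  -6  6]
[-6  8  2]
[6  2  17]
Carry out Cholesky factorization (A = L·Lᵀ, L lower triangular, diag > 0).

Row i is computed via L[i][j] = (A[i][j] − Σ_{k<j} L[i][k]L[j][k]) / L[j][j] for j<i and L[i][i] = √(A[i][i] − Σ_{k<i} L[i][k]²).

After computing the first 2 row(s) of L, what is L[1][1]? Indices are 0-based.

Step 1: L[0][0] = √(9) = 3.
  L[1][0] = (-6) / L[0][0] = -2.
Step 2: L[1][1] = √(4) = 2.

L[1][1] = 2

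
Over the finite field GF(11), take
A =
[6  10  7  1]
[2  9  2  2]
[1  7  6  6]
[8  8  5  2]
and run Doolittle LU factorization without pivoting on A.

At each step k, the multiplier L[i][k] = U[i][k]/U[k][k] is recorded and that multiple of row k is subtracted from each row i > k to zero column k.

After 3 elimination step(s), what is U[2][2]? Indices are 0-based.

U[2][2] = 10

[col 0] pivot 6
  R1 -= 4*R0 → (0, 2, 7, 9)  (L[1][0] := 4)
  R2 -= 2*R0 → (0, 9, 3, 4)  (L[2][0] := 2)
  R3 -= 5*R0 → (0, 2, 3, 8)  (L[3][0] := 5)
[col 1] pivot 2
  R2 -= 10*R1 → (0, 0, 10, 2)  (L[2][1] := 10)
  R3 -= 1*R1 → (0, 0, 7, 10)  (L[3][1] := 1)
[col 2] pivot 10
  R3 -= 4*R2 → (0, 0, 0, 2)  (L[3][2] := 4)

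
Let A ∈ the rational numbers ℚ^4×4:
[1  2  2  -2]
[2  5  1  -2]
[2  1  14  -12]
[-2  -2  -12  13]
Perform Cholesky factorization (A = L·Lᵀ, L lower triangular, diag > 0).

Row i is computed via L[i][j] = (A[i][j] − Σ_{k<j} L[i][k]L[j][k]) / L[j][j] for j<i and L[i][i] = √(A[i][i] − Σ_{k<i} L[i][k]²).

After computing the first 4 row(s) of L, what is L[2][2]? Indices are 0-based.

L[2][2] = 1

Step 1: L[0][0] = √(1) = 1.
  L[1][0] = (2) / L[0][0] = 2.
Step 2: L[1][1] = √(1) = 1.
  L[2][0] = (2) / L[0][0] = 2.
  L[2][1] = (-3) / L[1][1] = -3.
Step 3: L[2][2] = √(1) = 1.
  L[3][0] = (-2) / L[0][0] = -2.
  L[3][1] = (2) / L[1][1] = 2.
  L[3][2] = (-2) / L[2][2] = -2.
Step 4: L[3][3] = √(1) = 1.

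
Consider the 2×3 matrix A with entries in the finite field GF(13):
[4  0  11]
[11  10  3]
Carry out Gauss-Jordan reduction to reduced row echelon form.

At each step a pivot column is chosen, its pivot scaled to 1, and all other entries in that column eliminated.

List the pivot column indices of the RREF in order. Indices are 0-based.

pivot(0,0)=4: scale R0 → (1, 0, 6)
  clear (1,0): R1 −= (11)R0 → (0, 10, 2)
pivot(1,1)=10: scale R1 → (0, 1, 8)

pivot columns: 0, 1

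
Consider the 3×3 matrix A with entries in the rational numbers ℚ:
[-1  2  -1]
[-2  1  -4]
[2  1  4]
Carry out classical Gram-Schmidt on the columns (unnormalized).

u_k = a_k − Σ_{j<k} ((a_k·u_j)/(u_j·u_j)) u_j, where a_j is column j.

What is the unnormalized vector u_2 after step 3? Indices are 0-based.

Step 1: u_0 = a_0 = (-1, -2, 2).
Step 2: u_1 = a_1 − (-2/9)·u_0 = (16/9, 5/9, 13/9).
Step 3: u_2 = a_2 − (17/9)·u_0 − (8/25)·u_1 = (8/25, -2/5, -6/25).

u_2 = (8/25, -2/5, -6/25)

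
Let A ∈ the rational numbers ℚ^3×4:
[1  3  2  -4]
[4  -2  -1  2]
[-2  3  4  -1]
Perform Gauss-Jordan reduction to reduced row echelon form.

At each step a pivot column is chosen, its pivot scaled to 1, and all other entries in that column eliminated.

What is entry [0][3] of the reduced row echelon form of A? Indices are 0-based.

M[0][3] = -7/31

pivot(0,0)=1: scale R0 → (1, 3, 2, -4)
  clear (1,0): R1 −= (4)R0 → (0, -14, -9, 18)
  clear (2,0): R2 −= (-2)R0 → (0, 9, 8, -9)
pivot(1,1)=-14: scale R1 → (0, 1, 9/14, -9/7)
  clear (0,1): R0 −= (3)R1 → (1, 0, 1/14, -1/7)
  clear (2,1): R2 −= (9)R1 → (0, 0, 31/14, 18/7)
pivot(2,2)=31/14: scale R2 → (0, 0, 1, 36/31)
  clear (0,2): R0 −= (1/14)R2 → (1, 0, 0, -7/31)
  clear (1,2): R1 −= (9/14)R2 → (0, 1, 0, -63/31)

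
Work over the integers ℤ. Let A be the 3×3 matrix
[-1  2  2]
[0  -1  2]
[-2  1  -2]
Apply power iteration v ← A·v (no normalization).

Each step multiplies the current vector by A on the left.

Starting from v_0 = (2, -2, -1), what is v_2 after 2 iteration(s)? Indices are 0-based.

v_0 = (2, -2, -1).
v_1 = A·v_0 = (-8, 0, -4).
v_2 = A·v_1 = (0, -8, 24).

v_2 = (0, -8, 24)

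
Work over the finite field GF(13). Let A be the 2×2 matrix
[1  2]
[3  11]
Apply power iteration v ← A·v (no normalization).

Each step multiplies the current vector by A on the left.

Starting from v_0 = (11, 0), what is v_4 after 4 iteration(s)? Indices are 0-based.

v_4 = (7, 11)

v_0 = (11, 0).
v_1 = A·v_0 = (11, 7).
v_2 = A·v_1 = (12, 6).
v_3 = A·v_2 = (11, 11).
v_4 = A·v_3 = (7, 11).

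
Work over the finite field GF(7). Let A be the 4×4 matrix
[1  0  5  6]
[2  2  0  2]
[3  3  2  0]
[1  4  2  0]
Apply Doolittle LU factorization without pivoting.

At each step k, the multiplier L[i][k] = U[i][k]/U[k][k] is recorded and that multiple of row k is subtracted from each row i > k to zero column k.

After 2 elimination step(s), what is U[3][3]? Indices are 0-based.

[col 0] pivot 1
  R1 -= 2*R0 → (0, 2, 4, 4)  (L[1][0] := 2)
  R2 -= 3*R0 → (0, 3, 1, 3)  (L[2][0] := 3)
  R3 -= 1*R0 → (0, 4, 4, 1)  (L[3][0] := 1)
[col 1] pivot 2
  R2 -= 5*R1 → (0, 0, 2, 4)  (L[2][1] := 5)
  R3 -= 2*R1 → (0, 0, 3, 0)  (L[3][1] := 2)

U[3][3] = 0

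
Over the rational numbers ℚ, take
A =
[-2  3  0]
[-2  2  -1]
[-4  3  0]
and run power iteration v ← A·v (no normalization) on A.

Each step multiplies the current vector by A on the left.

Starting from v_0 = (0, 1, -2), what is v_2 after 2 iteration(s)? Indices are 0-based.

v_0 = (0, 1, -2).
v_1 = A·v_0 = (3, 4, 3).
v_2 = A·v_1 = (6, -1, 0).

v_2 = (6, -1, 0)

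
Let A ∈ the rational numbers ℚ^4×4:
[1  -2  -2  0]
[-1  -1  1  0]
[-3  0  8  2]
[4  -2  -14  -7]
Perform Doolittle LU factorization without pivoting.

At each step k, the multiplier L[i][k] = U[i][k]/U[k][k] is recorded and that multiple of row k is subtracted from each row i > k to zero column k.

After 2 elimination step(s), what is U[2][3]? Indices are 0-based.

U[2][3] = 2

[col 0] pivot 1
  R1 -= -1*R0 → (0, -3, -1, 0)  (L[1][0] := -1)
  R2 -= -3*R0 → (0, -6, 2, 2)  (L[2][0] := -3)
  R3 -= 4*R0 → (0, 6, -6, -7)  (L[3][0] := 4)
[col 1] pivot -3
  R2 -= 2*R1 → (0, 0, 4, 2)  (L[2][1] := 2)
  R3 -= -2*R1 → (0, 0, -8, -7)  (L[3][1] := -2)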